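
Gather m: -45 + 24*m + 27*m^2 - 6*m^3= -6*m^3 + 27*m^2 + 24*m - 45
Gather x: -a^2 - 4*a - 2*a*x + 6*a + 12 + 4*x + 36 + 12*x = -a^2 + 2*a + x*(16 - 2*a) + 48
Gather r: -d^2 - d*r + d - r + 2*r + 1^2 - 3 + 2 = -d^2 + d + r*(1 - d)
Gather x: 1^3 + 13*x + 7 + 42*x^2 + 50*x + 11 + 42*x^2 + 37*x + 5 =84*x^2 + 100*x + 24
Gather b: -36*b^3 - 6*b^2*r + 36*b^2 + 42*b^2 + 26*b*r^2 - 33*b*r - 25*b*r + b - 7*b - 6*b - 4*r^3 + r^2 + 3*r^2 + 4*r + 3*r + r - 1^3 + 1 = -36*b^3 + b^2*(78 - 6*r) + b*(26*r^2 - 58*r - 12) - 4*r^3 + 4*r^2 + 8*r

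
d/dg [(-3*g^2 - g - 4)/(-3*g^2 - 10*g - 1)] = 3*(9*g^2 - 6*g - 13)/(9*g^4 + 60*g^3 + 106*g^2 + 20*g + 1)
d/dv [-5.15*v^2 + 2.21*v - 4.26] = 2.21 - 10.3*v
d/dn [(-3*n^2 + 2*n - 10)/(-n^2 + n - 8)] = (-n^2 + 28*n - 6)/(n^4 - 2*n^3 + 17*n^2 - 16*n + 64)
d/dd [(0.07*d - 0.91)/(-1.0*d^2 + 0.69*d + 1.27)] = (0.07*d^2 - 1.82*d + 0.7168)/(1.0*d^4 - 1.38*d^3 - 2.0639*d^2 + 1.7526*d + 1.6129)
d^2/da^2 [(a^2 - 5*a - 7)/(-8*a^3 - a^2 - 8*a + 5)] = 2*(-64*a^6 + 960*a^5 + 3000*a^4 - 139*a^3 + 2550*a^2 + 1083*a + 658)/(512*a^9 + 192*a^8 + 1560*a^7 - 575*a^6 + 1320*a^5 - 1743*a^4 + 872*a^3 - 885*a^2 + 600*a - 125)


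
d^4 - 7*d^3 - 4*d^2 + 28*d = d*(d - 7)*(d - 2)*(d + 2)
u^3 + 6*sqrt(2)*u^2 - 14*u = u*(u - sqrt(2))*(u + 7*sqrt(2))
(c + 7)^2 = c^2 + 14*c + 49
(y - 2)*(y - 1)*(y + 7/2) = y^3 + y^2/2 - 17*y/2 + 7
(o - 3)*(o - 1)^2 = o^3 - 5*o^2 + 7*o - 3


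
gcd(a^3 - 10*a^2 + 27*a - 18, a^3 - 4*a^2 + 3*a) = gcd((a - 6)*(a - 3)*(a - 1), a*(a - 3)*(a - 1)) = a^2 - 4*a + 3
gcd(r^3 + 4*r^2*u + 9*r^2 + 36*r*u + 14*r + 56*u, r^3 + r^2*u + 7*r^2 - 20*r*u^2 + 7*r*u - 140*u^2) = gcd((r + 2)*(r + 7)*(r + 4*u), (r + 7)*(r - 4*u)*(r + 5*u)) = r + 7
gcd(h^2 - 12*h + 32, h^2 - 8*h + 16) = h - 4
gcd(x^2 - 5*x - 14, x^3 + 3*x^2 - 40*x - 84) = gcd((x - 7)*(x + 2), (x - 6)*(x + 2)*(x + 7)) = x + 2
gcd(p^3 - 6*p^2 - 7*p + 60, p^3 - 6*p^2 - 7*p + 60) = p^3 - 6*p^2 - 7*p + 60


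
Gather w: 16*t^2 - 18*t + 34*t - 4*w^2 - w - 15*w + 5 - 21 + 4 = 16*t^2 + 16*t - 4*w^2 - 16*w - 12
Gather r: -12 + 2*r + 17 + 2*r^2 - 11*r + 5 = 2*r^2 - 9*r + 10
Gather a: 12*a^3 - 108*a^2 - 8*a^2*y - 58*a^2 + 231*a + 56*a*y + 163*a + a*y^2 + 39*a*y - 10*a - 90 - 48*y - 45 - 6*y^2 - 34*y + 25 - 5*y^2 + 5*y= 12*a^3 + a^2*(-8*y - 166) + a*(y^2 + 95*y + 384) - 11*y^2 - 77*y - 110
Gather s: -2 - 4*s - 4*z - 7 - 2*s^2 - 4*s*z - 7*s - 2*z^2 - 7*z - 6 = -2*s^2 + s*(-4*z - 11) - 2*z^2 - 11*z - 15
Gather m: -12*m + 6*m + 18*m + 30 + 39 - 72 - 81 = 12*m - 84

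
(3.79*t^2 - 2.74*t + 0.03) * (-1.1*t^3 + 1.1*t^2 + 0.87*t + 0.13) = -4.169*t^5 + 7.183*t^4 + 0.250299999999999*t^3 - 1.8581*t^2 - 0.3301*t + 0.0039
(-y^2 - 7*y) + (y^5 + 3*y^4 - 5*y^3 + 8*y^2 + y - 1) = y^5 + 3*y^4 - 5*y^3 + 7*y^2 - 6*y - 1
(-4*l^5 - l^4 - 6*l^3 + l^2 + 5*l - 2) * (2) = -8*l^5 - 2*l^4 - 12*l^3 + 2*l^2 + 10*l - 4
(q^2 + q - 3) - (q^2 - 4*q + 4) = 5*q - 7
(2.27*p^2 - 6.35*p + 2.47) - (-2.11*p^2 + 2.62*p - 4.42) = 4.38*p^2 - 8.97*p + 6.89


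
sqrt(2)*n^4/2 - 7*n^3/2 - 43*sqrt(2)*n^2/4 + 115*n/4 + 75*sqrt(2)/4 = (n - 5*sqrt(2))*(n - 3*sqrt(2)/2)*(n + 5*sqrt(2)/2)*(sqrt(2)*n/2 + 1/2)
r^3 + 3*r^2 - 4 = (r - 1)*(r + 2)^2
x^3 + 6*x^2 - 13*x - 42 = (x - 3)*(x + 2)*(x + 7)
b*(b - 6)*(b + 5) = b^3 - b^2 - 30*b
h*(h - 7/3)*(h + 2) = h^3 - h^2/3 - 14*h/3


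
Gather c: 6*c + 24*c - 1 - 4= 30*c - 5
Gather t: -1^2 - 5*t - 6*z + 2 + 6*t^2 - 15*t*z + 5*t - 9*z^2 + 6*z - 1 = 6*t^2 - 15*t*z - 9*z^2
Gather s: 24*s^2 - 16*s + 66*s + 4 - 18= 24*s^2 + 50*s - 14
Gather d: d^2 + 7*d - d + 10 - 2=d^2 + 6*d + 8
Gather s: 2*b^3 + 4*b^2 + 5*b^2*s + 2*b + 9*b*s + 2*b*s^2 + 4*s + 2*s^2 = 2*b^3 + 4*b^2 + 2*b + s^2*(2*b + 2) + s*(5*b^2 + 9*b + 4)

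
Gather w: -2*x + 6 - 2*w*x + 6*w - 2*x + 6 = w*(6 - 2*x) - 4*x + 12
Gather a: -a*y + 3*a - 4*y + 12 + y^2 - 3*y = a*(3 - y) + y^2 - 7*y + 12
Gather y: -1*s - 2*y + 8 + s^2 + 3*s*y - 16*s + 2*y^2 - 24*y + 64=s^2 - 17*s + 2*y^2 + y*(3*s - 26) + 72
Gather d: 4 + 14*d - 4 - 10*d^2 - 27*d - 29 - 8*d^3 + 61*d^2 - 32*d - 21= -8*d^3 + 51*d^2 - 45*d - 50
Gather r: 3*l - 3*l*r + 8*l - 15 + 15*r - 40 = 11*l + r*(15 - 3*l) - 55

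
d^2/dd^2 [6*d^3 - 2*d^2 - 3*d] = 36*d - 4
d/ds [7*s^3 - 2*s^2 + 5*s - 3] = 21*s^2 - 4*s + 5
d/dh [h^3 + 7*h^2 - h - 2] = 3*h^2 + 14*h - 1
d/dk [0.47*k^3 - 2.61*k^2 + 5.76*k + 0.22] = 1.41*k^2 - 5.22*k + 5.76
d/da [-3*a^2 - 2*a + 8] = -6*a - 2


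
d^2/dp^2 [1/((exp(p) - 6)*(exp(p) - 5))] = (4*exp(3*p) - 33*exp(2*p) + exp(p) + 330)*exp(p)/(exp(6*p) - 33*exp(5*p) + 453*exp(4*p) - 3311*exp(3*p) + 13590*exp(2*p) - 29700*exp(p) + 27000)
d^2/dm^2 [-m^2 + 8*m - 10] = -2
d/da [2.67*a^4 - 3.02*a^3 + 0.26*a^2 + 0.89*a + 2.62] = 10.68*a^3 - 9.06*a^2 + 0.52*a + 0.89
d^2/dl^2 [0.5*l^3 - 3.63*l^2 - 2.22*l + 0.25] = 3.0*l - 7.26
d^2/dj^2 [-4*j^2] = -8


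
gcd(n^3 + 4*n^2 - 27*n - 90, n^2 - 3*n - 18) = n + 3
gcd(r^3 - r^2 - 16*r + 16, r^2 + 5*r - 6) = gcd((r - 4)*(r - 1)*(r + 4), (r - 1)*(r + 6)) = r - 1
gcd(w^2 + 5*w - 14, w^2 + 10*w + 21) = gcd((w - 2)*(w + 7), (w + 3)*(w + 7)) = w + 7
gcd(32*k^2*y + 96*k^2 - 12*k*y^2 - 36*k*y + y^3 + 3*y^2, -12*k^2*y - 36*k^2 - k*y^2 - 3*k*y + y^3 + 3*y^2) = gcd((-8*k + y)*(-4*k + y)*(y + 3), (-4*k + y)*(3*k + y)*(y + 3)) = -4*k*y - 12*k + y^2 + 3*y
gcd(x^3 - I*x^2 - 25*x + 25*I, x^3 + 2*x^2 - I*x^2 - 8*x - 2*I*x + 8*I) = x - I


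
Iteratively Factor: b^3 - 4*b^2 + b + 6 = (b - 2)*(b^2 - 2*b - 3) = (b - 3)*(b - 2)*(b + 1)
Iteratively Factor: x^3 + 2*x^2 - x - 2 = (x - 1)*(x^2 + 3*x + 2) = (x - 1)*(x + 1)*(x + 2)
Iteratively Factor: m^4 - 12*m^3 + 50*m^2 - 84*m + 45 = (m - 5)*(m^3 - 7*m^2 + 15*m - 9) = (m - 5)*(m - 1)*(m^2 - 6*m + 9) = (m - 5)*(m - 3)*(m - 1)*(m - 3)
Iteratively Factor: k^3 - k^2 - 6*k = (k - 3)*(k^2 + 2*k) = k*(k - 3)*(k + 2)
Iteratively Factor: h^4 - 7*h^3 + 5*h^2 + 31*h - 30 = (h - 5)*(h^3 - 2*h^2 - 5*h + 6) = (h - 5)*(h + 2)*(h^2 - 4*h + 3) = (h - 5)*(h - 3)*(h + 2)*(h - 1)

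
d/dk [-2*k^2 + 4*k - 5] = 4 - 4*k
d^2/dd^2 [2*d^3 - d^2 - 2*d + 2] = 12*d - 2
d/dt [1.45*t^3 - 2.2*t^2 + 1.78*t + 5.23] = 4.35*t^2 - 4.4*t + 1.78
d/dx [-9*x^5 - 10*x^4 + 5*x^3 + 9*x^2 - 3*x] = -45*x^4 - 40*x^3 + 15*x^2 + 18*x - 3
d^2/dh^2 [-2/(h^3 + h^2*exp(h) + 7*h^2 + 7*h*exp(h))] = 2*(h*(h^2 + h*exp(h) + 7*h + 7*exp(h))*(h^2*exp(h) + 11*h*exp(h) + 6*h + 16*exp(h) + 14) - 2*(h^2*exp(h) + 3*h^2 + 9*h*exp(h) + 14*h + 7*exp(h))^2)/(h^3*(h^2 + h*exp(h) + 7*h + 7*exp(h))^3)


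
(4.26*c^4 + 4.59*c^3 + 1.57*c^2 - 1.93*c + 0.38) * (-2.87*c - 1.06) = -12.2262*c^5 - 17.6889*c^4 - 9.3713*c^3 + 3.8749*c^2 + 0.9552*c - 0.4028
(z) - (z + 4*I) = -4*I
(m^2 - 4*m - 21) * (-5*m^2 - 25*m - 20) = -5*m^4 - 5*m^3 + 185*m^2 + 605*m + 420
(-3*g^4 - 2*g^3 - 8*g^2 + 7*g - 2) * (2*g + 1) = -6*g^5 - 7*g^4 - 18*g^3 + 6*g^2 + 3*g - 2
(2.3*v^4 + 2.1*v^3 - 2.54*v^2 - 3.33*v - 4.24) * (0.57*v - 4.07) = 1.311*v^5 - 8.164*v^4 - 9.9948*v^3 + 8.4397*v^2 + 11.1363*v + 17.2568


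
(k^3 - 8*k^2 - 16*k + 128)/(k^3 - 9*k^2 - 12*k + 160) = (k - 4)/(k - 5)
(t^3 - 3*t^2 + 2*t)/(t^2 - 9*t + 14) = t*(t - 1)/(t - 7)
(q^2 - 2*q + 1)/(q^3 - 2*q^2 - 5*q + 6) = (q - 1)/(q^2 - q - 6)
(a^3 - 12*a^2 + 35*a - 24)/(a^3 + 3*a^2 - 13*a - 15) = (a^2 - 9*a + 8)/(a^2 + 6*a + 5)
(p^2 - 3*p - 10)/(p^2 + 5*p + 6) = (p - 5)/(p + 3)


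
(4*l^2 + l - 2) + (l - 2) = 4*l^2 + 2*l - 4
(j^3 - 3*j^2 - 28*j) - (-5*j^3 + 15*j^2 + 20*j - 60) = 6*j^3 - 18*j^2 - 48*j + 60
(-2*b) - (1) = -2*b - 1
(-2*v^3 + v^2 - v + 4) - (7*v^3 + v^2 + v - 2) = -9*v^3 - 2*v + 6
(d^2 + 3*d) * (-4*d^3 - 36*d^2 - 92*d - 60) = -4*d^5 - 48*d^4 - 200*d^3 - 336*d^2 - 180*d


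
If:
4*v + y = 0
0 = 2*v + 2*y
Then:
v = 0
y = 0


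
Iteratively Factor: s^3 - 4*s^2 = (s)*(s^2 - 4*s) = s*(s - 4)*(s)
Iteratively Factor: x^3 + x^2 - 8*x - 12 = (x + 2)*(x^2 - x - 6) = (x + 2)^2*(x - 3)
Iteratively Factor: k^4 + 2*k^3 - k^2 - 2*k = (k + 2)*(k^3 - k) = (k + 1)*(k + 2)*(k^2 - k) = k*(k + 1)*(k + 2)*(k - 1)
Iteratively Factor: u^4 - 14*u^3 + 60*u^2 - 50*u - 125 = (u - 5)*(u^3 - 9*u^2 + 15*u + 25) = (u - 5)^2*(u^2 - 4*u - 5) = (u - 5)^3*(u + 1)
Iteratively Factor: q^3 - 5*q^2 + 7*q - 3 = (q - 3)*(q^2 - 2*q + 1) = (q - 3)*(q - 1)*(q - 1)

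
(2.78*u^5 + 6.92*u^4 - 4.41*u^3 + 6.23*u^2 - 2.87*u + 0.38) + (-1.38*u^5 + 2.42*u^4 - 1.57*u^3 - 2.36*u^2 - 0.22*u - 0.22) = 1.4*u^5 + 9.34*u^4 - 5.98*u^3 + 3.87*u^2 - 3.09*u + 0.16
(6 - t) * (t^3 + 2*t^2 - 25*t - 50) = -t^4 + 4*t^3 + 37*t^2 - 100*t - 300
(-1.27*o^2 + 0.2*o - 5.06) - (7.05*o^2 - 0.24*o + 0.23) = -8.32*o^2 + 0.44*o - 5.29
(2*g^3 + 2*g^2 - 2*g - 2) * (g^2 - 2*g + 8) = 2*g^5 - 2*g^4 + 10*g^3 + 18*g^2 - 12*g - 16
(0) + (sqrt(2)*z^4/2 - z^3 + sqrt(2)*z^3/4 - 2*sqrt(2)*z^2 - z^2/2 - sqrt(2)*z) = sqrt(2)*z^4/2 - z^3 + sqrt(2)*z^3/4 - 2*sqrt(2)*z^2 - z^2/2 - sqrt(2)*z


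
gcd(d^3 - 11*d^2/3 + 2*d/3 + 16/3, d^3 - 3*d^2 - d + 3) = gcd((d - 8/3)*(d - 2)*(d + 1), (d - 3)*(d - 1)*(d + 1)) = d + 1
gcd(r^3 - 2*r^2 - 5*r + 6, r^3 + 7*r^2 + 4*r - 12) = r^2 + r - 2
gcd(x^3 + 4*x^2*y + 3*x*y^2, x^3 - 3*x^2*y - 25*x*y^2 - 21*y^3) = x^2 + 4*x*y + 3*y^2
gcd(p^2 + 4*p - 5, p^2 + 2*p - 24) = 1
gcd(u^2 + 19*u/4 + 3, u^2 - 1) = 1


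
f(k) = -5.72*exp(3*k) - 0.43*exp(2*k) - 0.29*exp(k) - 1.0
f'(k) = -17.16*exp(3*k) - 0.86*exp(2*k) - 0.29*exp(k) = (-17.16*exp(2*k) - 0.86*exp(k) - 0.29)*exp(k)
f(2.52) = -11052.54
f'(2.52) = -33081.00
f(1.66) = -846.53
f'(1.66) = -2521.65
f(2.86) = -30591.06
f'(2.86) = -91628.93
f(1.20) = -216.04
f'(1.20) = -638.47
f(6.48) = -1585370899.01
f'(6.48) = -4755929537.46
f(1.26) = -257.99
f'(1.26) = -763.59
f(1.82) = -1363.93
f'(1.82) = -4068.82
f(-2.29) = -1.04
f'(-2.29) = -0.06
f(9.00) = -3043344172379.91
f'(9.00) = -9130004278650.22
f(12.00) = -24660255839868600.00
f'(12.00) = -73980756129189000.00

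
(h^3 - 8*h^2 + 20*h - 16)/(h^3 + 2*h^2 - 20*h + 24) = (h - 4)/(h + 6)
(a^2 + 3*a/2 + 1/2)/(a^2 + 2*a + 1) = (a + 1/2)/(a + 1)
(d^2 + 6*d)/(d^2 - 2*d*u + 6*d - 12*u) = d/(d - 2*u)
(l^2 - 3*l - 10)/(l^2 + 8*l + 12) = (l - 5)/(l + 6)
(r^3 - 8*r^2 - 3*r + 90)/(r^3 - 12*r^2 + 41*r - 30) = (r + 3)/(r - 1)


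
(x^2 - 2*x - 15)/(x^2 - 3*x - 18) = (x - 5)/(x - 6)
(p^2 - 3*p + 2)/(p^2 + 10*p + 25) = (p^2 - 3*p + 2)/(p^2 + 10*p + 25)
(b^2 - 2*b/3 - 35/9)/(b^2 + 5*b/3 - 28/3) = (b + 5/3)/(b + 4)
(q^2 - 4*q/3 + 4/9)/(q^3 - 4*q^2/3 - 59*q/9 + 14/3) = (3*q - 2)/(3*q^2 - 2*q - 21)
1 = 1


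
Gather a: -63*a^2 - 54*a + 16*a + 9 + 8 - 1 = -63*a^2 - 38*a + 16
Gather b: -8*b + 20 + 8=28 - 8*b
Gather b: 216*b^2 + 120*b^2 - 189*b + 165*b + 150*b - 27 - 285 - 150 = 336*b^2 + 126*b - 462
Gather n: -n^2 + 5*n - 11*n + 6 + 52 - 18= -n^2 - 6*n + 40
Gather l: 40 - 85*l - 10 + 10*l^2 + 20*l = 10*l^2 - 65*l + 30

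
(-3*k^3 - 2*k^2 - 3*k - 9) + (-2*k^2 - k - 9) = -3*k^3 - 4*k^2 - 4*k - 18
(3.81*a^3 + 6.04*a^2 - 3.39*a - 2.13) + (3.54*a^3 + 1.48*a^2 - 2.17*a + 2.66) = 7.35*a^3 + 7.52*a^2 - 5.56*a + 0.53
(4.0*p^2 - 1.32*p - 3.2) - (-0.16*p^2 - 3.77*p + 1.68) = 4.16*p^2 + 2.45*p - 4.88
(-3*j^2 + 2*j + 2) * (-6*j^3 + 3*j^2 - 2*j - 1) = 18*j^5 - 21*j^4 + 5*j^2 - 6*j - 2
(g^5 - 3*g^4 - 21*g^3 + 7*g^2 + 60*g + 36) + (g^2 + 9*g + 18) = g^5 - 3*g^4 - 21*g^3 + 8*g^2 + 69*g + 54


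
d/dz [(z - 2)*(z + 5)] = 2*z + 3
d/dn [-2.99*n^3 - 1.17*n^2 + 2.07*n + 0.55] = -8.97*n^2 - 2.34*n + 2.07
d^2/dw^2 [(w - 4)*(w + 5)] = 2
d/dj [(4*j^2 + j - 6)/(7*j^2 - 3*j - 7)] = (-19*j^2 + 28*j - 25)/(49*j^4 - 42*j^3 - 89*j^2 + 42*j + 49)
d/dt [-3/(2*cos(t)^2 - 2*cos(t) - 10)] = 3*(1 - 2*cos(t))*sin(t)/(2*(sin(t)^2 + cos(t) + 4)^2)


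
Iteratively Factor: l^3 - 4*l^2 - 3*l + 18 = (l - 3)*(l^2 - l - 6) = (l - 3)^2*(l + 2)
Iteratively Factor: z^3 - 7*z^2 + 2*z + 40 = (z - 4)*(z^2 - 3*z - 10) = (z - 5)*(z - 4)*(z + 2)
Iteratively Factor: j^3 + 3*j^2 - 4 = (j + 2)*(j^2 + j - 2) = (j + 2)^2*(j - 1)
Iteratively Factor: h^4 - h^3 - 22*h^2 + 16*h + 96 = (h - 4)*(h^3 + 3*h^2 - 10*h - 24) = (h - 4)*(h + 2)*(h^2 + h - 12) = (h - 4)*(h + 2)*(h + 4)*(h - 3)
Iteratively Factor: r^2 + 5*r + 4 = (r + 4)*(r + 1)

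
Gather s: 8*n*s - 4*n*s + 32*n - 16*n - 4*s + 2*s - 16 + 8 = 16*n + s*(4*n - 2) - 8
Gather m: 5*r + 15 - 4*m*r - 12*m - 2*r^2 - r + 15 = m*(-4*r - 12) - 2*r^2 + 4*r + 30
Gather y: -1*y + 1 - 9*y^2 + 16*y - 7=-9*y^2 + 15*y - 6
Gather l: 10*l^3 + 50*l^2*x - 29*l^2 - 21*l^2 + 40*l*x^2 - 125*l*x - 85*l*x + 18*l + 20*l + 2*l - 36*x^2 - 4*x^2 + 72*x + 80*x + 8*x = 10*l^3 + l^2*(50*x - 50) + l*(40*x^2 - 210*x + 40) - 40*x^2 + 160*x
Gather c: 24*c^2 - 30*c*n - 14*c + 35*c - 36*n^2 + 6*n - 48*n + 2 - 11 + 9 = 24*c^2 + c*(21 - 30*n) - 36*n^2 - 42*n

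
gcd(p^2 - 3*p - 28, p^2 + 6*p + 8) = p + 4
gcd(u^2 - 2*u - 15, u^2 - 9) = u + 3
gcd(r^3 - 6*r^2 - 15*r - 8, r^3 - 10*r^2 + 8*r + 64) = r - 8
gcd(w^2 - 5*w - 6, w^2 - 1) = w + 1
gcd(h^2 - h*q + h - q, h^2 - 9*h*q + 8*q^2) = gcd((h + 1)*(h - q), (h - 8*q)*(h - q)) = -h + q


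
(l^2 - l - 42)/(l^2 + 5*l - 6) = (l - 7)/(l - 1)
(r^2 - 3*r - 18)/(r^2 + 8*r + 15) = (r - 6)/(r + 5)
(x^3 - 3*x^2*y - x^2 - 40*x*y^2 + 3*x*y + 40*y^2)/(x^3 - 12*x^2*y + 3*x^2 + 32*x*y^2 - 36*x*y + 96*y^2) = (x^2 + 5*x*y - x - 5*y)/(x^2 - 4*x*y + 3*x - 12*y)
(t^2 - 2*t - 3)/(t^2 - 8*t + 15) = (t + 1)/(t - 5)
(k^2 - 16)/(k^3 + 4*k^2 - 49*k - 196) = (k - 4)/(k^2 - 49)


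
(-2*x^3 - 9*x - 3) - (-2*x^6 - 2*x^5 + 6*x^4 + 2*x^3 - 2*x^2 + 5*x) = 2*x^6 + 2*x^5 - 6*x^4 - 4*x^3 + 2*x^2 - 14*x - 3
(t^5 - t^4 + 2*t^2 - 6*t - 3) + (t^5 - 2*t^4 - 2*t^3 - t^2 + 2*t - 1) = 2*t^5 - 3*t^4 - 2*t^3 + t^2 - 4*t - 4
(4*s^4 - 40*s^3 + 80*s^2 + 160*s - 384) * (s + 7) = 4*s^5 - 12*s^4 - 200*s^3 + 720*s^2 + 736*s - 2688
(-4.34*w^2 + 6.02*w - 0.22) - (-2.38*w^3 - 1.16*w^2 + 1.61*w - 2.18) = 2.38*w^3 - 3.18*w^2 + 4.41*w + 1.96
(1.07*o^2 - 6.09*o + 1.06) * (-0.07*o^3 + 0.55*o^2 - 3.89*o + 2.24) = -0.0749*o^5 + 1.0148*o^4 - 7.586*o^3 + 26.6699*o^2 - 17.765*o + 2.3744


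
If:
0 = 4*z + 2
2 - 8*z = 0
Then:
No Solution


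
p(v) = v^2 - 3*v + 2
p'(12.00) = 21.00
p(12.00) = 110.00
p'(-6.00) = -15.00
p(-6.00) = 56.00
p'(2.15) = 1.30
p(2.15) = 0.17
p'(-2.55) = -8.10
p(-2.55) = 16.15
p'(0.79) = -1.42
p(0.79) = 0.25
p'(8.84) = 14.68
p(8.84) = 53.63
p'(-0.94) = -4.88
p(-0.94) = 5.70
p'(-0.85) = -4.70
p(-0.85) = 5.27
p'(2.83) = 2.66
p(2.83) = 1.52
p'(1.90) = 0.80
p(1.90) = -0.09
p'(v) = 2*v - 3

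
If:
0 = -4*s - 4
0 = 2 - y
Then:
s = -1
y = 2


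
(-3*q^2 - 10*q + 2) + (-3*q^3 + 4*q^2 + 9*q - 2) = -3*q^3 + q^2 - q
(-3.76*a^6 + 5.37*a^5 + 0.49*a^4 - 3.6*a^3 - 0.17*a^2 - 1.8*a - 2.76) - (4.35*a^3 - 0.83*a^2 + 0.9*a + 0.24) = -3.76*a^6 + 5.37*a^5 + 0.49*a^4 - 7.95*a^3 + 0.66*a^2 - 2.7*a - 3.0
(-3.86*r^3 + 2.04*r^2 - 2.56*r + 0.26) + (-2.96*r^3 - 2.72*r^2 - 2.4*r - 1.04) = -6.82*r^3 - 0.68*r^2 - 4.96*r - 0.78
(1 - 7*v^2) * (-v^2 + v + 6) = 7*v^4 - 7*v^3 - 43*v^2 + v + 6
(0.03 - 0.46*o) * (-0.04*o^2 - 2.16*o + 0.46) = 0.0184*o^3 + 0.9924*o^2 - 0.2764*o + 0.0138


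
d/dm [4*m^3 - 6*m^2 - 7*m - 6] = 12*m^2 - 12*m - 7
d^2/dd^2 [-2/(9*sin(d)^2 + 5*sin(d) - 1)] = 2*(324*sin(d)^4 + 135*sin(d)^3 - 425*sin(d)^2 - 265*sin(d) - 68)/(9*sin(d)^2 + 5*sin(d) - 1)^3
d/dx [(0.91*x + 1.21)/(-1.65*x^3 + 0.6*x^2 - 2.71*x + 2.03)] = (3.003*x^3 + 5.4435*x^2 - 1.452*x + 5.1264)/(2.7225*x^6 - 1.98*x^5 + 9.303*x^4 - 9.951*x^3 + 9.7801*x^2 - 11.0026*x + 4.1209)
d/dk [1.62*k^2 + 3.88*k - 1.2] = 3.24*k + 3.88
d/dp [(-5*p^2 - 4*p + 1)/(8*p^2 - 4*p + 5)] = 2*(26*p^2 - 33*p - 8)/(64*p^4 - 64*p^3 + 96*p^2 - 40*p + 25)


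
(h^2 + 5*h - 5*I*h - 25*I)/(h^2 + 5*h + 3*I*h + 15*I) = (h - 5*I)/(h + 3*I)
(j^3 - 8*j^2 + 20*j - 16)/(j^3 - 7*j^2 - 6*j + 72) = (j^2 - 4*j + 4)/(j^2 - 3*j - 18)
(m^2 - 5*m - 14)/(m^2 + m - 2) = (m - 7)/(m - 1)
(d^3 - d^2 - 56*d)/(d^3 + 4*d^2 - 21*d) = (d - 8)/(d - 3)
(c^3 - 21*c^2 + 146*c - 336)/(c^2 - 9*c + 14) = (c^2 - 14*c + 48)/(c - 2)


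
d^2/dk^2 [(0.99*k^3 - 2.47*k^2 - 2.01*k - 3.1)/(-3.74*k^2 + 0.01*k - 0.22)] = (-2.8421709430404e-14*k^5 + 58.043854*k^3 + 247.988532*k^2 - 10.906104*k - 4.8528)/(52.313624*k^6 - 0.419628*k^5 + 9.232938*k^4 - 0.049369*k^3 + 0.543114*k^2 - 0.001452*k + 0.010648)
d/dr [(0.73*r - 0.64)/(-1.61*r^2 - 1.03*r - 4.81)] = (1.1753*r^2 - 2.0608*r - 4.1705)/(2.5921*r^4 + 3.3166*r^3 + 16.5491*r^2 + 9.9086*r + 23.1361)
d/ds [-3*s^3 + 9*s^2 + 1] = 9*s*(2 - s)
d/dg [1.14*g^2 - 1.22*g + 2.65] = 2.28*g - 1.22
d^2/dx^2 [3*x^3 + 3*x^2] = 18*x + 6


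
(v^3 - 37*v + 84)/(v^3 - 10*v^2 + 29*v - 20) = (v^2 + 4*v - 21)/(v^2 - 6*v + 5)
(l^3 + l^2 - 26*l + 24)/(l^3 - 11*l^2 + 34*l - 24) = (l + 6)/(l - 6)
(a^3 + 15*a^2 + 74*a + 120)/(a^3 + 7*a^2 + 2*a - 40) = (a + 6)/(a - 2)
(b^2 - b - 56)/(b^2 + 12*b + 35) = (b - 8)/(b + 5)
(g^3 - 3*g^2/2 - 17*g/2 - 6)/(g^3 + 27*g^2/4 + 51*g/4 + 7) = 2*(2*g^2 - 5*g - 12)/(4*g^2 + 23*g + 28)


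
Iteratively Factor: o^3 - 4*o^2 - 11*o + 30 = (o + 3)*(o^2 - 7*o + 10) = (o - 2)*(o + 3)*(o - 5)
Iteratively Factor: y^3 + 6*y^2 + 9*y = (y)*(y^2 + 6*y + 9) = y*(y + 3)*(y + 3)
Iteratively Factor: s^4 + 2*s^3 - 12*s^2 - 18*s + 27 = (s + 3)*(s^3 - s^2 - 9*s + 9) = (s - 3)*(s + 3)*(s^2 + 2*s - 3) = (s - 3)*(s + 3)^2*(s - 1)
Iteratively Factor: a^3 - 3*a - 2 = (a - 2)*(a^2 + 2*a + 1) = (a - 2)*(a + 1)*(a + 1)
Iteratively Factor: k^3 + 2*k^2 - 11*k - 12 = (k + 4)*(k^2 - 2*k - 3) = (k - 3)*(k + 4)*(k + 1)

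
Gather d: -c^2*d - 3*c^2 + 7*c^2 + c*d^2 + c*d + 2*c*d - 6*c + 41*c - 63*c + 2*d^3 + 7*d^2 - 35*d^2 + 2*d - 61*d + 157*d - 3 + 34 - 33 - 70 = 4*c^2 - 28*c + 2*d^3 + d^2*(c - 28) + d*(-c^2 + 3*c + 98) - 72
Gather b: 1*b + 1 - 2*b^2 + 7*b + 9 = -2*b^2 + 8*b + 10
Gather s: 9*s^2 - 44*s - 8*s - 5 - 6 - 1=9*s^2 - 52*s - 12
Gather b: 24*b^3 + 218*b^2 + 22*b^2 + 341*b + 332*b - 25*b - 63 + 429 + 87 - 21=24*b^3 + 240*b^2 + 648*b + 432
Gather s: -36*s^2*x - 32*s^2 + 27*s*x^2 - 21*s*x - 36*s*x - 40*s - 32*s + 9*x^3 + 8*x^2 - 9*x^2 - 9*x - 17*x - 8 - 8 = s^2*(-36*x - 32) + s*(27*x^2 - 57*x - 72) + 9*x^3 - x^2 - 26*x - 16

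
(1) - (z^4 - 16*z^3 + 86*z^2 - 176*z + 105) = -z^4 + 16*z^3 - 86*z^2 + 176*z - 104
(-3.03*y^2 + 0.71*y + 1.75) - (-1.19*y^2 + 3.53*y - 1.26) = -1.84*y^2 - 2.82*y + 3.01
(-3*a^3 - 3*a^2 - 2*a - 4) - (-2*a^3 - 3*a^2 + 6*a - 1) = -a^3 - 8*a - 3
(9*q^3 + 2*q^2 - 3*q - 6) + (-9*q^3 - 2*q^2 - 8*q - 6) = -11*q - 12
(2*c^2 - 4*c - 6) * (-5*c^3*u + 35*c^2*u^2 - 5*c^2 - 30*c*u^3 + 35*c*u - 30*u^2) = -10*c^5*u + 70*c^4*u^2 + 20*c^4*u - 10*c^4 - 60*c^3*u^3 - 140*c^3*u^2 + 100*c^3*u + 20*c^3 + 120*c^2*u^3 - 270*c^2*u^2 - 140*c^2*u + 30*c^2 + 180*c*u^3 + 120*c*u^2 - 210*c*u + 180*u^2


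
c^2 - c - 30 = (c - 6)*(c + 5)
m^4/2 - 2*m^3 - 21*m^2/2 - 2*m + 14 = (m/2 + 1)*(m - 7)*(m - 1)*(m + 2)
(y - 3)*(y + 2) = y^2 - y - 6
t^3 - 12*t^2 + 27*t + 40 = (t - 8)*(t - 5)*(t + 1)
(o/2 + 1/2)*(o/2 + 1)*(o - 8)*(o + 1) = o^4/4 - o^3 - 27*o^2/4 - 19*o/2 - 4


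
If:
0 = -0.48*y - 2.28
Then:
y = -4.75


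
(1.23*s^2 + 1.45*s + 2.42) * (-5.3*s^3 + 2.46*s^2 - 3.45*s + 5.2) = -6.519*s^5 - 4.6592*s^4 - 13.5025*s^3 + 7.3467*s^2 - 0.809*s + 12.584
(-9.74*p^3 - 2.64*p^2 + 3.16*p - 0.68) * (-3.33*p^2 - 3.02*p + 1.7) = 32.4342*p^5 + 38.206*p^4 - 19.108*p^3 - 11.7668*p^2 + 7.4256*p - 1.156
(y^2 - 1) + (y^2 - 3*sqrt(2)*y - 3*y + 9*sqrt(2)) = 2*y^2 - 3*sqrt(2)*y - 3*y - 1 + 9*sqrt(2)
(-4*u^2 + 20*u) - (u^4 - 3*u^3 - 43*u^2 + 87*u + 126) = -u^4 + 3*u^3 + 39*u^2 - 67*u - 126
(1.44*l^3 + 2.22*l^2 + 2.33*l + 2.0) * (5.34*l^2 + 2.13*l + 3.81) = 7.6896*l^5 + 14.922*l^4 + 22.6572*l^3 + 24.1011*l^2 + 13.1373*l + 7.62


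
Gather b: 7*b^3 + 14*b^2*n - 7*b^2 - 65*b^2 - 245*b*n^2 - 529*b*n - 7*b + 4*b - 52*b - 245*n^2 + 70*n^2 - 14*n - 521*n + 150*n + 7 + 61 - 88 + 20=7*b^3 + b^2*(14*n - 72) + b*(-245*n^2 - 529*n - 55) - 175*n^2 - 385*n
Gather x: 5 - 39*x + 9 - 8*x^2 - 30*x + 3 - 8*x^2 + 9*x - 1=-16*x^2 - 60*x + 16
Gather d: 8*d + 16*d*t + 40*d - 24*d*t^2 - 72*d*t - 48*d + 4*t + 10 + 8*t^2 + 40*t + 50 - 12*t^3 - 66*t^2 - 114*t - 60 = d*(-24*t^2 - 56*t) - 12*t^3 - 58*t^2 - 70*t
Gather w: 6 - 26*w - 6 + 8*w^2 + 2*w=8*w^2 - 24*w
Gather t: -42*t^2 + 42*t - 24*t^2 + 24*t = -66*t^2 + 66*t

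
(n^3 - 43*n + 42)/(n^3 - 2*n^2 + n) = (n^2 + n - 42)/(n*(n - 1))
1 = 1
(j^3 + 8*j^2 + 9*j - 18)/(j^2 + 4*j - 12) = (j^2 + 2*j - 3)/(j - 2)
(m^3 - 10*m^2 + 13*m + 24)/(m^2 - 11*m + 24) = m + 1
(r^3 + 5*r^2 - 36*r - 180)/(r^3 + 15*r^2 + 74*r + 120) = (r - 6)/(r + 4)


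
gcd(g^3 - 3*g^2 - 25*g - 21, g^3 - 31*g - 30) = g + 1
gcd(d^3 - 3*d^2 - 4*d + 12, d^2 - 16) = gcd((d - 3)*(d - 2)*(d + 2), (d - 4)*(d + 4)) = 1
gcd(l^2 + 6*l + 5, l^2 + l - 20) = l + 5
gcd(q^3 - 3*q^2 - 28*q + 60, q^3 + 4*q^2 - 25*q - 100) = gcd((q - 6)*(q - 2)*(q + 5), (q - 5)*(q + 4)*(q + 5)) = q + 5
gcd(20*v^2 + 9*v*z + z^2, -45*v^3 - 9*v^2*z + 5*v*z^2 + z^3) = 5*v + z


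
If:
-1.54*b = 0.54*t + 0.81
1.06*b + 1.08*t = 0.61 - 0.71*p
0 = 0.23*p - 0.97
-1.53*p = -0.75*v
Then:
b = 0.38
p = 4.22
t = -2.58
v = 8.60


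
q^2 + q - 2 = (q - 1)*(q + 2)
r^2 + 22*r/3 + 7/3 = (r + 1/3)*(r + 7)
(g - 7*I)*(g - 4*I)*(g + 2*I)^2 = g^4 - 7*I*g^3 + 12*g^2 - 68*I*g + 112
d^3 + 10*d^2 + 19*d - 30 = (d - 1)*(d + 5)*(d + 6)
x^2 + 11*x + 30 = (x + 5)*(x + 6)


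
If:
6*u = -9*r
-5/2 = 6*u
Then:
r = 5/18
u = -5/12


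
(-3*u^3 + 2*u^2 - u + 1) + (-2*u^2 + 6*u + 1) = -3*u^3 + 5*u + 2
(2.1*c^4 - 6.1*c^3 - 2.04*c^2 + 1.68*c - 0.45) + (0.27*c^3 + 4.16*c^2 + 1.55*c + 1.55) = 2.1*c^4 - 5.83*c^3 + 2.12*c^2 + 3.23*c + 1.1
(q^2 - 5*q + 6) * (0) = 0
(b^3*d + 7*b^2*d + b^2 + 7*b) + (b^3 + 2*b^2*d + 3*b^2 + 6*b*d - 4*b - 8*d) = b^3*d + b^3 + 9*b^2*d + 4*b^2 + 6*b*d + 3*b - 8*d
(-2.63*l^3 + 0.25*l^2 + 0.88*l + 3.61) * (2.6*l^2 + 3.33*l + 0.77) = -6.838*l^5 - 8.1079*l^4 + 1.0954*l^3 + 12.5089*l^2 + 12.6989*l + 2.7797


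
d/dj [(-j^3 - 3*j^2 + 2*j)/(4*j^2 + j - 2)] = (-4*j^4 - 2*j^3 - 5*j^2 + 12*j - 4)/(16*j^4 + 8*j^3 - 15*j^2 - 4*j + 4)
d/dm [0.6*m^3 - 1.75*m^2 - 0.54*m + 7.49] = 1.8*m^2 - 3.5*m - 0.54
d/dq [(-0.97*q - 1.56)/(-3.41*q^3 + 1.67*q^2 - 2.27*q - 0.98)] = (-6.6154*q^3 - 14.3389*q^2 + 5.2104*q - 2.5906)/(11.6281*q^6 - 11.3894*q^5 + 18.2703*q^4 - 0.898199999999999*q^3 + 1.8797*q^2 + 4.4492*q + 0.9604)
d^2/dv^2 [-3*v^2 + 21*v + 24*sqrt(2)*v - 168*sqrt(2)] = -6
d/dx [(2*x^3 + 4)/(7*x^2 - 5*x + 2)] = 2*(3*x^2*(7*x^2 - 5*x + 2) - (14*x - 5)*(x^3 + 2))/(7*x^2 - 5*x + 2)^2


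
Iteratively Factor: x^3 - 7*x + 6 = (x - 2)*(x^2 + 2*x - 3) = (x - 2)*(x - 1)*(x + 3)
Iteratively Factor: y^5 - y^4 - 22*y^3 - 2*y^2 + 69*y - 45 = (y - 5)*(y^4 + 4*y^3 - 2*y^2 - 12*y + 9) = (y - 5)*(y - 1)*(y^3 + 5*y^2 + 3*y - 9) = (y - 5)*(y - 1)*(y + 3)*(y^2 + 2*y - 3) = (y - 5)*(y - 1)*(y + 3)^2*(y - 1)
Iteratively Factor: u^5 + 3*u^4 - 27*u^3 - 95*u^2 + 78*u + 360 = (u - 5)*(u^4 + 8*u^3 + 13*u^2 - 30*u - 72) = (u - 5)*(u + 4)*(u^3 + 4*u^2 - 3*u - 18) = (u - 5)*(u - 2)*(u + 4)*(u^2 + 6*u + 9) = (u - 5)*(u - 2)*(u + 3)*(u + 4)*(u + 3)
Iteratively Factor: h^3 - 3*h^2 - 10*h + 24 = (h + 3)*(h^2 - 6*h + 8) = (h - 2)*(h + 3)*(h - 4)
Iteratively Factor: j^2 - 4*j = (j - 4)*(j)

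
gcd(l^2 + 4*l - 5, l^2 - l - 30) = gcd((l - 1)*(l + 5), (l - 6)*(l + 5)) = l + 5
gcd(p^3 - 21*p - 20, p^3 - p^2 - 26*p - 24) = p^2 + 5*p + 4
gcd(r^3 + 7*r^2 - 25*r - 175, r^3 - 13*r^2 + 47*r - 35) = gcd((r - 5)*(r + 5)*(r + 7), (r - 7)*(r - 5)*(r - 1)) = r - 5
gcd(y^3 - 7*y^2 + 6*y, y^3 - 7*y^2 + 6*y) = y^3 - 7*y^2 + 6*y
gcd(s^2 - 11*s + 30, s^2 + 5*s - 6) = 1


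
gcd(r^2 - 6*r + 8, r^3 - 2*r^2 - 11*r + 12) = r - 4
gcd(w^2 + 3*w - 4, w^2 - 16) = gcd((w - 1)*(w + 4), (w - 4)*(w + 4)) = w + 4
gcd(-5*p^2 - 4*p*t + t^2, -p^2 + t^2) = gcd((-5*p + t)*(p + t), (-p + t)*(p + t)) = p + t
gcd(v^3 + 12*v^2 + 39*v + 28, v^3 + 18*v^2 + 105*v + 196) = v^2 + 11*v + 28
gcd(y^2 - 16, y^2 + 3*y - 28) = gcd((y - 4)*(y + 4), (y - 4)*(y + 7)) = y - 4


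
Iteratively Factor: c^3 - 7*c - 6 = (c + 2)*(c^2 - 2*c - 3) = (c - 3)*(c + 2)*(c + 1)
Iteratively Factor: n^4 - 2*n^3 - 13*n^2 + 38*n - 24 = (n - 2)*(n^3 - 13*n + 12) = (n - 2)*(n - 1)*(n^2 + n - 12) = (n - 2)*(n - 1)*(n + 4)*(n - 3)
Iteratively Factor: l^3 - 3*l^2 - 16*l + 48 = (l + 4)*(l^2 - 7*l + 12) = (l - 3)*(l + 4)*(l - 4)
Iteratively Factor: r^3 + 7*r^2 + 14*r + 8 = (r + 1)*(r^2 + 6*r + 8) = (r + 1)*(r + 2)*(r + 4)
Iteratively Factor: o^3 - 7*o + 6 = (o - 1)*(o^2 + o - 6) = (o - 2)*(o - 1)*(o + 3)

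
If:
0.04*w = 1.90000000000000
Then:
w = 47.50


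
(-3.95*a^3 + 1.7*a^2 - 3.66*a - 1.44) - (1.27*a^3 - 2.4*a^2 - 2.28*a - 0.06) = -5.22*a^3 + 4.1*a^2 - 1.38*a - 1.38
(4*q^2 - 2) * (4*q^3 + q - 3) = 16*q^5 - 4*q^3 - 12*q^2 - 2*q + 6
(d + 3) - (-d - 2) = 2*d + 5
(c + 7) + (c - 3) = 2*c + 4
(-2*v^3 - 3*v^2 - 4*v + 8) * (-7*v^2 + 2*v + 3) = 14*v^5 + 17*v^4 + 16*v^3 - 73*v^2 + 4*v + 24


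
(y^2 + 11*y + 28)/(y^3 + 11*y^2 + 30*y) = (y^2 + 11*y + 28)/(y*(y^2 + 11*y + 30))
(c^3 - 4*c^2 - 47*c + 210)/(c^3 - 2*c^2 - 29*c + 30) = (c^2 + 2*c - 35)/(c^2 + 4*c - 5)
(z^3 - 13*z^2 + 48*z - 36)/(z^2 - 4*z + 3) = (z^2 - 12*z + 36)/(z - 3)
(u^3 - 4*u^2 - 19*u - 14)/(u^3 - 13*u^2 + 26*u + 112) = (u + 1)/(u - 8)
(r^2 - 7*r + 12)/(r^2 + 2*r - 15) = (r - 4)/(r + 5)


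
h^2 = h^2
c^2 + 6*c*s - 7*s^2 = (c - s)*(c + 7*s)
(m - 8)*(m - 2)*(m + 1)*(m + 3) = m^4 - 6*m^3 - 21*m^2 + 34*m + 48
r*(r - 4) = r^2 - 4*r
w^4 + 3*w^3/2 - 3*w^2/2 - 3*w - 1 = (w + 1/2)*(w + 1)*(w - sqrt(2))*(w + sqrt(2))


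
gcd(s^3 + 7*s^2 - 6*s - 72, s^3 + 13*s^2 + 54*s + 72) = s^2 + 10*s + 24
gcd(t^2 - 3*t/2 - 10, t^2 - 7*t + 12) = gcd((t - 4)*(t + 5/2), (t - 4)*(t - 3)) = t - 4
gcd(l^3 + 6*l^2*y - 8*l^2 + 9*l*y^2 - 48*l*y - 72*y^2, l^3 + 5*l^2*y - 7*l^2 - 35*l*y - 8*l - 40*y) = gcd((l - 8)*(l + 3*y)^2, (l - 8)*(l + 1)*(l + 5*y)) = l - 8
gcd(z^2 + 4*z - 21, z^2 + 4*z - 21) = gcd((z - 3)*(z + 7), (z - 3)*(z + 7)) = z^2 + 4*z - 21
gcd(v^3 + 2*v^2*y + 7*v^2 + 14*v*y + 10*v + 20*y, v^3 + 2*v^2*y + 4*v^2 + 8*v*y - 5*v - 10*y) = v^2 + 2*v*y + 5*v + 10*y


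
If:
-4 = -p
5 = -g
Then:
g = -5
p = 4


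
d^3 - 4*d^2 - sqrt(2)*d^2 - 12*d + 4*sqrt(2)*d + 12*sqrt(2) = (d - 6)*(d + 2)*(d - sqrt(2))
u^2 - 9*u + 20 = (u - 5)*(u - 4)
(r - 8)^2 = r^2 - 16*r + 64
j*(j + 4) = j^2 + 4*j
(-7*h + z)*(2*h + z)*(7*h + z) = -98*h^3 - 49*h^2*z + 2*h*z^2 + z^3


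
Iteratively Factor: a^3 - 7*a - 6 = (a + 1)*(a^2 - a - 6) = (a - 3)*(a + 1)*(a + 2)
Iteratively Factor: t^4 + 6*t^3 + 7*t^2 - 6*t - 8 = (t + 1)*(t^3 + 5*t^2 + 2*t - 8) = (t + 1)*(t + 2)*(t^2 + 3*t - 4) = (t - 1)*(t + 1)*(t + 2)*(t + 4)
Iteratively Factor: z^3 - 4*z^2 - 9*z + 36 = (z - 3)*(z^2 - z - 12) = (z - 4)*(z - 3)*(z + 3)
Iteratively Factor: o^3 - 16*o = (o + 4)*(o^2 - 4*o) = (o - 4)*(o + 4)*(o)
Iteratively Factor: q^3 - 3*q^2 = (q)*(q^2 - 3*q) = q^2*(q - 3)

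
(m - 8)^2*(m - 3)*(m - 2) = m^4 - 21*m^3 + 150*m^2 - 416*m + 384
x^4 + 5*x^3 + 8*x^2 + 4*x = x*(x + 1)*(x + 2)^2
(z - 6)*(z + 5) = z^2 - z - 30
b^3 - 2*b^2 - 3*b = b*(b - 3)*(b + 1)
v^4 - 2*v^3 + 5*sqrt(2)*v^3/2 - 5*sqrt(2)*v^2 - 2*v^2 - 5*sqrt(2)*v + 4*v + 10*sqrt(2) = (v - 2)*(v - sqrt(2))*(v + sqrt(2))*(v + 5*sqrt(2)/2)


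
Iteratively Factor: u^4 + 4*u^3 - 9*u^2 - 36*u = (u - 3)*(u^3 + 7*u^2 + 12*u) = (u - 3)*(u + 3)*(u^2 + 4*u) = (u - 3)*(u + 3)*(u + 4)*(u)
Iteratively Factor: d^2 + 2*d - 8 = (d - 2)*(d + 4)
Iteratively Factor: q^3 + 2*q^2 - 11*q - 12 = (q + 4)*(q^2 - 2*q - 3) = (q + 1)*(q + 4)*(q - 3)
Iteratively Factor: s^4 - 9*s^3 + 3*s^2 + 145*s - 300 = (s - 5)*(s^3 - 4*s^2 - 17*s + 60) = (s - 5)^2*(s^2 + s - 12) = (s - 5)^2*(s - 3)*(s + 4)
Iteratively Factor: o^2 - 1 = (o - 1)*(o + 1)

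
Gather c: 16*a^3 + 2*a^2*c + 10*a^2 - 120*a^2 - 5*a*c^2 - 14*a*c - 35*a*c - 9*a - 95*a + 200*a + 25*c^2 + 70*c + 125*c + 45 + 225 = 16*a^3 - 110*a^2 + 96*a + c^2*(25 - 5*a) + c*(2*a^2 - 49*a + 195) + 270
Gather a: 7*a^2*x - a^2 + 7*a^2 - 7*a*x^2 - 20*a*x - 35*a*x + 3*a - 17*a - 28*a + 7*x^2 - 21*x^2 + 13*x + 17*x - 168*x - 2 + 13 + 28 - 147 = a^2*(7*x + 6) + a*(-7*x^2 - 55*x - 42) - 14*x^2 - 138*x - 108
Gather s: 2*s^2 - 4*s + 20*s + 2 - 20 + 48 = 2*s^2 + 16*s + 30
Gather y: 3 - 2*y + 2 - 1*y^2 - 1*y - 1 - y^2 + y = -2*y^2 - 2*y + 4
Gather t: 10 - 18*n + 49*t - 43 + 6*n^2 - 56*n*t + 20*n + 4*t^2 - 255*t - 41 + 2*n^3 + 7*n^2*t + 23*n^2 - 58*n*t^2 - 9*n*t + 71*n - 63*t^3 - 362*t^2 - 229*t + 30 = 2*n^3 + 29*n^2 + 73*n - 63*t^3 + t^2*(-58*n - 358) + t*(7*n^2 - 65*n - 435) - 44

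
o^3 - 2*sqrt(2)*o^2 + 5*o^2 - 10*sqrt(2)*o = o*(o + 5)*(o - 2*sqrt(2))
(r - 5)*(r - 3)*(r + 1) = r^3 - 7*r^2 + 7*r + 15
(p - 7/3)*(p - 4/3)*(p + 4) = p^3 + p^2/3 - 104*p/9 + 112/9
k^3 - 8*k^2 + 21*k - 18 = (k - 3)^2*(k - 2)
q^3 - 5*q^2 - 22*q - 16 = (q - 8)*(q + 1)*(q + 2)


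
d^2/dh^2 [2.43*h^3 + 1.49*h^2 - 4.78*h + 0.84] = 14.58*h + 2.98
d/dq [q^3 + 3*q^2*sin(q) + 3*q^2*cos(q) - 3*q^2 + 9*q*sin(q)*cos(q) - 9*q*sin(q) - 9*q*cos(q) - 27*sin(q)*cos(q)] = 3*sqrt(2)*q^2*cos(q + pi/4) + 3*q^2 + 15*q*sin(q) - 3*q*cos(q) + 9*q*cos(2*q) - 6*q + 9*sin(2*q)/2 - 9*sqrt(2)*sin(q + pi/4) - 27*cos(2*q)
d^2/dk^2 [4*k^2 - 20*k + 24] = 8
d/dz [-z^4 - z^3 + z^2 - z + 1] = -4*z^3 - 3*z^2 + 2*z - 1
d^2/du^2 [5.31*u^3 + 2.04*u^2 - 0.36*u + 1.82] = 31.86*u + 4.08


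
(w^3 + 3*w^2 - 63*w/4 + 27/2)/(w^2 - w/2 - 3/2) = (w^2 + 9*w/2 - 9)/(w + 1)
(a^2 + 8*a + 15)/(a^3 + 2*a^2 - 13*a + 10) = (a + 3)/(a^2 - 3*a + 2)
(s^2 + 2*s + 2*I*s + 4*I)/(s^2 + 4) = (s + 2)/(s - 2*I)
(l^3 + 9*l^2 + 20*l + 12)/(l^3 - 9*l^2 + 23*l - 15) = (l^3 + 9*l^2 + 20*l + 12)/(l^3 - 9*l^2 + 23*l - 15)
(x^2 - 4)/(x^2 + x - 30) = (x^2 - 4)/(x^2 + x - 30)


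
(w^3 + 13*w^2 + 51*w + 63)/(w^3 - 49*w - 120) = (w^2 + 10*w + 21)/(w^2 - 3*w - 40)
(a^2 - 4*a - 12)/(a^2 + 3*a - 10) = (a^2 - 4*a - 12)/(a^2 + 3*a - 10)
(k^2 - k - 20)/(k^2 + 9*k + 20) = (k - 5)/(k + 5)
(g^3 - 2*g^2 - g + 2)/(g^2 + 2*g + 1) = (g^2 - 3*g + 2)/(g + 1)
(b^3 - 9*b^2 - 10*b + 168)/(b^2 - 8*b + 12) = (b^2 - 3*b - 28)/(b - 2)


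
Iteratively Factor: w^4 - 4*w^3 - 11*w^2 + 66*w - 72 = (w - 3)*(w^3 - w^2 - 14*w + 24) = (w - 3)*(w + 4)*(w^2 - 5*w + 6) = (w - 3)^2*(w + 4)*(w - 2)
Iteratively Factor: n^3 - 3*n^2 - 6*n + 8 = (n - 4)*(n^2 + n - 2) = (n - 4)*(n + 2)*(n - 1)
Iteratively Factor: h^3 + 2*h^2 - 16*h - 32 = (h + 4)*(h^2 - 2*h - 8) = (h + 2)*(h + 4)*(h - 4)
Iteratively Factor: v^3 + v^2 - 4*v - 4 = (v + 2)*(v^2 - v - 2) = (v + 1)*(v + 2)*(v - 2)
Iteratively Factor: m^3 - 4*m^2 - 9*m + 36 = (m - 3)*(m^2 - m - 12) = (m - 4)*(m - 3)*(m + 3)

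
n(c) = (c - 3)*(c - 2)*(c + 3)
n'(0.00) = -9.00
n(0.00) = 18.00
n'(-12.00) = 471.00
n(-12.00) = -1890.00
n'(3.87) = 20.45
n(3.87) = 11.18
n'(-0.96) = -2.40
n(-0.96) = 23.91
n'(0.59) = -10.32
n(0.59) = 12.20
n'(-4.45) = 68.21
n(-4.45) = -69.68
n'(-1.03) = -1.70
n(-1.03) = 24.06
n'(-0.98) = -2.20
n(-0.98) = 23.96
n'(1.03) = -9.94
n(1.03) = 7.70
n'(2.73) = 2.44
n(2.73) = -1.13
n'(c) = (c - 3)*(c - 2) + (c - 3)*(c + 3) + (c - 2)*(c + 3)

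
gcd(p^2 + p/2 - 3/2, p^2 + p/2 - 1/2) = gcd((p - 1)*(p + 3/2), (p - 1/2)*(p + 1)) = 1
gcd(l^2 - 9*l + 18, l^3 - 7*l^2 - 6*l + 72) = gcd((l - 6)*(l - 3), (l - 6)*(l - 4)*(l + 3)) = l - 6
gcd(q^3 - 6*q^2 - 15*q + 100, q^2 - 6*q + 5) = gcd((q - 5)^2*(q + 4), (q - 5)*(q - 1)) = q - 5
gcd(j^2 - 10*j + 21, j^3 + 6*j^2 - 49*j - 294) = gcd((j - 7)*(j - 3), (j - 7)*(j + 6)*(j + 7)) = j - 7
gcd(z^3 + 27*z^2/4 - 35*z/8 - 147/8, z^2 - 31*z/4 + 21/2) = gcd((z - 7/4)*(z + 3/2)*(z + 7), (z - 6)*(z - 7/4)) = z - 7/4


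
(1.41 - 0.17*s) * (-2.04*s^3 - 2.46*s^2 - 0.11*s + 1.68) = 0.3468*s^4 - 2.4582*s^3 - 3.4499*s^2 - 0.4407*s + 2.3688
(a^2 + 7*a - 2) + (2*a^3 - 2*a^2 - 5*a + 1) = 2*a^3 - a^2 + 2*a - 1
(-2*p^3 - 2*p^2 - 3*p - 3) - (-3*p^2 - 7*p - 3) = -2*p^3 + p^2 + 4*p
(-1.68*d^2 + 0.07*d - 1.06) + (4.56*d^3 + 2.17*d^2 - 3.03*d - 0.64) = 4.56*d^3 + 0.49*d^2 - 2.96*d - 1.7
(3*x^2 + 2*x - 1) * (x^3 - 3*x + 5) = 3*x^5 + 2*x^4 - 10*x^3 + 9*x^2 + 13*x - 5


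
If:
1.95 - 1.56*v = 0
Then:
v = 1.25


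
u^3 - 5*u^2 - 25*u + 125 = (u - 5)^2*(u + 5)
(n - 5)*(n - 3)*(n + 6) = n^3 - 2*n^2 - 33*n + 90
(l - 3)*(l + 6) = l^2 + 3*l - 18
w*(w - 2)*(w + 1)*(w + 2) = w^4 + w^3 - 4*w^2 - 4*w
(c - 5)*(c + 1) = c^2 - 4*c - 5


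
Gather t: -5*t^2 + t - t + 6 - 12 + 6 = -5*t^2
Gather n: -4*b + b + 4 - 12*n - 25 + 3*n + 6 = -3*b - 9*n - 15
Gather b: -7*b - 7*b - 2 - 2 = -14*b - 4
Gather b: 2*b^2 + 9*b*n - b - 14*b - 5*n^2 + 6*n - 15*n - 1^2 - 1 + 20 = 2*b^2 + b*(9*n - 15) - 5*n^2 - 9*n + 18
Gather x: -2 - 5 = -7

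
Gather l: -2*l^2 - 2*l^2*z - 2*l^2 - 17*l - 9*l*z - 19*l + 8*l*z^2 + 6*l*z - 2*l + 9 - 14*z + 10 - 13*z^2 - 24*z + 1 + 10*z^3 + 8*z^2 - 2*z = l^2*(-2*z - 4) + l*(8*z^2 - 3*z - 38) + 10*z^3 - 5*z^2 - 40*z + 20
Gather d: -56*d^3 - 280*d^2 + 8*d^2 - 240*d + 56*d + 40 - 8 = -56*d^3 - 272*d^2 - 184*d + 32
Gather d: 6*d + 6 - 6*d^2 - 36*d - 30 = -6*d^2 - 30*d - 24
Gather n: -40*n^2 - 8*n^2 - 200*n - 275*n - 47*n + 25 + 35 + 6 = -48*n^2 - 522*n + 66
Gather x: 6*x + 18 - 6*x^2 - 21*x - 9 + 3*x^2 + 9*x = -3*x^2 - 6*x + 9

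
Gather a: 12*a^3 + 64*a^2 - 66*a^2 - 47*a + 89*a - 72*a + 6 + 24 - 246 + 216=12*a^3 - 2*a^2 - 30*a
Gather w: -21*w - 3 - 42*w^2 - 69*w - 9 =-42*w^2 - 90*w - 12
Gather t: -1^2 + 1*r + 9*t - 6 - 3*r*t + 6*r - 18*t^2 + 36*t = 7*r - 18*t^2 + t*(45 - 3*r) - 7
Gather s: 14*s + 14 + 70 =14*s + 84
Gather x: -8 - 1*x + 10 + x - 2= 0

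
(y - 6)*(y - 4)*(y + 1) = y^3 - 9*y^2 + 14*y + 24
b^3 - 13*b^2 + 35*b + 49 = (b - 7)^2*(b + 1)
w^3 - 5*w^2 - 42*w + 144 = (w - 8)*(w - 3)*(w + 6)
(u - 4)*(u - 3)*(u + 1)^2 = u^4 - 5*u^3 - u^2 + 17*u + 12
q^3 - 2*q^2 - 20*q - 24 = (q - 6)*(q + 2)^2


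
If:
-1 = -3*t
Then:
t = 1/3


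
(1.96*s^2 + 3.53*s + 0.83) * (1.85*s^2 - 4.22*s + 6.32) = 3.626*s^4 - 1.7407*s^3 - 0.973899999999997*s^2 + 18.807*s + 5.2456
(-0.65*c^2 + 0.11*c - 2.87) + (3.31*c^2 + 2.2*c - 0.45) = 2.66*c^2 + 2.31*c - 3.32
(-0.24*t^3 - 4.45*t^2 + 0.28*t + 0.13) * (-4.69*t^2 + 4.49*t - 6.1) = 1.1256*t^5 + 19.7929*t^4 - 19.8297*t^3 + 27.7925*t^2 - 1.1243*t - 0.793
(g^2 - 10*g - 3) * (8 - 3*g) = -3*g^3 + 38*g^2 - 71*g - 24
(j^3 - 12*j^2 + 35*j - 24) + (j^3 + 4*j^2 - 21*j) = 2*j^3 - 8*j^2 + 14*j - 24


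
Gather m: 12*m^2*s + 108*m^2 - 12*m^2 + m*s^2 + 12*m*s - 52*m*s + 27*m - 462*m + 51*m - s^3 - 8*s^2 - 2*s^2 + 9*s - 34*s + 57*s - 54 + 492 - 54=m^2*(12*s + 96) + m*(s^2 - 40*s - 384) - s^3 - 10*s^2 + 32*s + 384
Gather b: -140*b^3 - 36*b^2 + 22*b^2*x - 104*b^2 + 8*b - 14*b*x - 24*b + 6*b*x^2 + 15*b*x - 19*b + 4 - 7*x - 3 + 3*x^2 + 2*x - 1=-140*b^3 + b^2*(22*x - 140) + b*(6*x^2 + x - 35) + 3*x^2 - 5*x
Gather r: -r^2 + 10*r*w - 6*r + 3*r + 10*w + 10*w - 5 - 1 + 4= -r^2 + r*(10*w - 3) + 20*w - 2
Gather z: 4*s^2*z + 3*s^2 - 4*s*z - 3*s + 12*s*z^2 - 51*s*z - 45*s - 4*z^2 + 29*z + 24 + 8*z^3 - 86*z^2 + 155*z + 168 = 3*s^2 - 48*s + 8*z^3 + z^2*(12*s - 90) + z*(4*s^2 - 55*s + 184) + 192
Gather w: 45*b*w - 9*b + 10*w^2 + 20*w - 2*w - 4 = -9*b + 10*w^2 + w*(45*b + 18) - 4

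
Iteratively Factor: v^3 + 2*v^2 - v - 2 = (v + 2)*(v^2 - 1) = (v - 1)*(v + 2)*(v + 1)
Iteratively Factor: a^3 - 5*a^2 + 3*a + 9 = (a - 3)*(a^2 - 2*a - 3) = (a - 3)^2*(a + 1)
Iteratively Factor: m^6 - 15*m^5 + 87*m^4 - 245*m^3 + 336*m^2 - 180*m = (m - 5)*(m^5 - 10*m^4 + 37*m^3 - 60*m^2 + 36*m) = (m - 5)*(m - 2)*(m^4 - 8*m^3 + 21*m^2 - 18*m) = m*(m - 5)*(m - 2)*(m^3 - 8*m^2 + 21*m - 18) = m*(m - 5)*(m - 2)^2*(m^2 - 6*m + 9) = m*(m - 5)*(m - 3)*(m - 2)^2*(m - 3)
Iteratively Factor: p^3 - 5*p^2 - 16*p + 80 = (p - 4)*(p^2 - p - 20) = (p - 5)*(p - 4)*(p + 4)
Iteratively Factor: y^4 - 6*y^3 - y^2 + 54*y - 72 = (y - 3)*(y^3 - 3*y^2 - 10*y + 24) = (y - 4)*(y - 3)*(y^2 + y - 6) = (y - 4)*(y - 3)*(y + 3)*(y - 2)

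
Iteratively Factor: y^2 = (y)*(y)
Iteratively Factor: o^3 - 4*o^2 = (o)*(o^2 - 4*o) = o*(o - 4)*(o)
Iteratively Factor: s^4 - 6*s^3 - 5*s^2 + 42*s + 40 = (s - 4)*(s^3 - 2*s^2 - 13*s - 10) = (s - 5)*(s - 4)*(s^2 + 3*s + 2) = (s - 5)*(s - 4)*(s + 2)*(s + 1)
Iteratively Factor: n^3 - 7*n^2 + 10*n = (n - 2)*(n^2 - 5*n) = n*(n - 2)*(n - 5)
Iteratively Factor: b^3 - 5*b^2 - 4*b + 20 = (b + 2)*(b^2 - 7*b + 10) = (b - 5)*(b + 2)*(b - 2)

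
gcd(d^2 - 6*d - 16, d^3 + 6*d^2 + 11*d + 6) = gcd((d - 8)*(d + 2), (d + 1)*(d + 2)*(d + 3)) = d + 2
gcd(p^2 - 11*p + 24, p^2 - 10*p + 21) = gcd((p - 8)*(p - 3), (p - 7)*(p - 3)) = p - 3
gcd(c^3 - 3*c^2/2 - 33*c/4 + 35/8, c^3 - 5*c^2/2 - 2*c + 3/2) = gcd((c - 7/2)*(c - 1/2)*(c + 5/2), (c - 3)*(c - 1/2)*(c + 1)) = c - 1/2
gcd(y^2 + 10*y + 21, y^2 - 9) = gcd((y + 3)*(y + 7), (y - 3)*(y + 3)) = y + 3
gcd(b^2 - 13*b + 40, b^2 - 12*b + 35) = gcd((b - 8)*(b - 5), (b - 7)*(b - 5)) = b - 5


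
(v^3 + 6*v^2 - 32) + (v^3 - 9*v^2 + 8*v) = 2*v^3 - 3*v^2 + 8*v - 32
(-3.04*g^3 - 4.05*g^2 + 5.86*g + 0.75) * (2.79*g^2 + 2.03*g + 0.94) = -8.4816*g^5 - 17.4707*g^4 + 5.2703*g^3 + 10.1813*g^2 + 7.0309*g + 0.705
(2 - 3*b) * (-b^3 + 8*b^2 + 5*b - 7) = 3*b^4 - 26*b^3 + b^2 + 31*b - 14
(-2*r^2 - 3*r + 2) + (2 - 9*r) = -2*r^2 - 12*r + 4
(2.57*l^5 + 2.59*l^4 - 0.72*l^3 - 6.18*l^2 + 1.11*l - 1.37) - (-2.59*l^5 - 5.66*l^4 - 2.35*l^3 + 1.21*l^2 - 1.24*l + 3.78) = 5.16*l^5 + 8.25*l^4 + 1.63*l^3 - 7.39*l^2 + 2.35*l - 5.15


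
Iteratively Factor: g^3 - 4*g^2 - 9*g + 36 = (g + 3)*(g^2 - 7*g + 12) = (g - 4)*(g + 3)*(g - 3)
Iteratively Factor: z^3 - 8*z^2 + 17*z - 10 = (z - 2)*(z^2 - 6*z + 5) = (z - 2)*(z - 1)*(z - 5)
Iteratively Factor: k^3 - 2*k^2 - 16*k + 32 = (k - 2)*(k^2 - 16) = (k - 2)*(k + 4)*(k - 4)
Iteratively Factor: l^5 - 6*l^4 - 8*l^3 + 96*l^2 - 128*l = (l - 4)*(l^4 - 2*l^3 - 16*l^2 + 32*l) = (l - 4)*(l - 2)*(l^3 - 16*l) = (l - 4)^2*(l - 2)*(l^2 + 4*l) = l*(l - 4)^2*(l - 2)*(l + 4)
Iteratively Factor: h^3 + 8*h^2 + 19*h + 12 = (h + 1)*(h^2 + 7*h + 12) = (h + 1)*(h + 3)*(h + 4)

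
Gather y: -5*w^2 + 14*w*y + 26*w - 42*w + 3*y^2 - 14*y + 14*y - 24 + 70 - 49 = -5*w^2 + 14*w*y - 16*w + 3*y^2 - 3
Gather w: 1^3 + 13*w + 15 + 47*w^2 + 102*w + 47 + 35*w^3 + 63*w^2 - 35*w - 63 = 35*w^3 + 110*w^2 + 80*w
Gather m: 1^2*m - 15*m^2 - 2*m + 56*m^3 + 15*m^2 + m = 56*m^3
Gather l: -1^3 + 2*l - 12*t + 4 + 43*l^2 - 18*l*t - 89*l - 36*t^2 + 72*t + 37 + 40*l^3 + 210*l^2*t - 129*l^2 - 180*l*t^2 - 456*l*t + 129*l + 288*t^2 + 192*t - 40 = 40*l^3 + l^2*(210*t - 86) + l*(-180*t^2 - 474*t + 42) + 252*t^2 + 252*t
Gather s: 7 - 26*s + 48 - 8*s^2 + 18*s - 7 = -8*s^2 - 8*s + 48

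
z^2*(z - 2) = z^3 - 2*z^2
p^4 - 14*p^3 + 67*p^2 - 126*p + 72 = (p - 6)*(p - 4)*(p - 3)*(p - 1)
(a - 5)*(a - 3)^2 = a^3 - 11*a^2 + 39*a - 45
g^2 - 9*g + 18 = (g - 6)*(g - 3)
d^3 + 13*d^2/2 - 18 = (d - 3/2)*(d + 2)*(d + 6)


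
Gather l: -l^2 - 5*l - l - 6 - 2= -l^2 - 6*l - 8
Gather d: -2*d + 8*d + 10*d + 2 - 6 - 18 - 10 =16*d - 32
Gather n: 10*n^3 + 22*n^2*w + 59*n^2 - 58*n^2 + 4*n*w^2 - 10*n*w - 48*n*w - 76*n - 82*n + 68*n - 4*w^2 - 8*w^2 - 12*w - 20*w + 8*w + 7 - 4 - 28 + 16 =10*n^3 + n^2*(22*w + 1) + n*(4*w^2 - 58*w - 90) - 12*w^2 - 24*w - 9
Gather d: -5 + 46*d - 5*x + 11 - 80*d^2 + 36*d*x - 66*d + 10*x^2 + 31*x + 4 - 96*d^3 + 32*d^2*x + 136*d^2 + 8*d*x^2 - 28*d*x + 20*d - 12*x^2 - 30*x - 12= -96*d^3 + d^2*(32*x + 56) + d*(8*x^2 + 8*x) - 2*x^2 - 4*x - 2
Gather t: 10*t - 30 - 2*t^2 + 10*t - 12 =-2*t^2 + 20*t - 42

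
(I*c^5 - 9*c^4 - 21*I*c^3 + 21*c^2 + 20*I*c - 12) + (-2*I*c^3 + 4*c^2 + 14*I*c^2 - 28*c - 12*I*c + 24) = I*c^5 - 9*c^4 - 23*I*c^3 + 25*c^2 + 14*I*c^2 - 28*c + 8*I*c + 12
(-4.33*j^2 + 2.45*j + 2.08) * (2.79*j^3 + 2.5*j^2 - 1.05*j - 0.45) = -12.0807*j^5 - 3.9895*j^4 + 16.4747*j^3 + 4.576*j^2 - 3.2865*j - 0.936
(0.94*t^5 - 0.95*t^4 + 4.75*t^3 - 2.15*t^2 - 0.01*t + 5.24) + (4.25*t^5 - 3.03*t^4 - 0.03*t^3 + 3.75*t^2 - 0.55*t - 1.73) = 5.19*t^5 - 3.98*t^4 + 4.72*t^3 + 1.6*t^2 - 0.56*t + 3.51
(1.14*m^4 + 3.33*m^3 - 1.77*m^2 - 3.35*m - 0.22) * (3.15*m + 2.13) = 3.591*m^5 + 12.9177*m^4 + 1.5174*m^3 - 14.3226*m^2 - 7.8285*m - 0.4686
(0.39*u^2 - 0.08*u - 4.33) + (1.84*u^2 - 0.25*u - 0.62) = 2.23*u^2 - 0.33*u - 4.95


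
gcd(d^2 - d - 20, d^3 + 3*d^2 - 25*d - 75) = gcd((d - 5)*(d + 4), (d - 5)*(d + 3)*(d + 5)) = d - 5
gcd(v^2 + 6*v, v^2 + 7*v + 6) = v + 6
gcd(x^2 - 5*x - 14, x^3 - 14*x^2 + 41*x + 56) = x - 7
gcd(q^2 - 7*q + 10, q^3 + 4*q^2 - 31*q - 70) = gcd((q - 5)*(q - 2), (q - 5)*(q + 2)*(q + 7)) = q - 5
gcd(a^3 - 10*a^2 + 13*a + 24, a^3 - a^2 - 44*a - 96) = a - 8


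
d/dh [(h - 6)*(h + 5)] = 2*h - 1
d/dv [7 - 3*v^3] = -9*v^2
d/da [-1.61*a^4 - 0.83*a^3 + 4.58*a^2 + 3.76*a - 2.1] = -6.44*a^3 - 2.49*a^2 + 9.16*a + 3.76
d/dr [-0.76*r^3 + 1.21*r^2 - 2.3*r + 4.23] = -2.28*r^2 + 2.42*r - 2.3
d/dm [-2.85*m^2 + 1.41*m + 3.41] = 1.41 - 5.7*m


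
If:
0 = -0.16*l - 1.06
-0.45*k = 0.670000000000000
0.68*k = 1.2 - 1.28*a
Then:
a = 1.73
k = -1.49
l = -6.62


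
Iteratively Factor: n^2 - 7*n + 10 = (n - 2)*(n - 5)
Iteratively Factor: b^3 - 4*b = (b)*(b^2 - 4) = b*(b + 2)*(b - 2)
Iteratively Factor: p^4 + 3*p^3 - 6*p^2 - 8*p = (p + 4)*(p^3 - p^2 - 2*p) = (p - 2)*(p + 4)*(p^2 + p) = (p - 2)*(p + 1)*(p + 4)*(p)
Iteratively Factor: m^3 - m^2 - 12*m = (m - 4)*(m^2 + 3*m) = m*(m - 4)*(m + 3)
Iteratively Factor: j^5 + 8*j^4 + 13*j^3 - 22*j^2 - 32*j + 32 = (j + 2)*(j^4 + 6*j^3 + j^2 - 24*j + 16) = (j - 1)*(j + 2)*(j^3 + 7*j^2 + 8*j - 16) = (j - 1)*(j + 2)*(j + 4)*(j^2 + 3*j - 4) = (j - 1)^2*(j + 2)*(j + 4)*(j + 4)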